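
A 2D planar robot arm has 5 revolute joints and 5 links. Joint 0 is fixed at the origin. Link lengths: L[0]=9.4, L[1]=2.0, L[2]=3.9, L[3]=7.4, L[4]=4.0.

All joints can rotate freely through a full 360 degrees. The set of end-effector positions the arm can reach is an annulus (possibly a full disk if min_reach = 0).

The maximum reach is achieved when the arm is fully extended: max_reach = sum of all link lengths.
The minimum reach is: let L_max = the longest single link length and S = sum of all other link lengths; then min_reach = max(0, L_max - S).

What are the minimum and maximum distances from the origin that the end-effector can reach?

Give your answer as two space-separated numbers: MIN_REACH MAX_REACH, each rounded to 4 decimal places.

Link lengths: [9.4, 2.0, 3.9, 7.4, 4.0]
max_reach = 9.4 + 2 + 3.9 + 7.4 + 4 = 26.7
L_max = max([9.4, 2.0, 3.9, 7.4, 4.0]) = 9.4
S (sum of others) = 26.7 - 9.4 = 17.3
min_reach = max(0, 9.4 - 17.3) = max(0, -7.9) = 0

Answer: 0.0000 26.7000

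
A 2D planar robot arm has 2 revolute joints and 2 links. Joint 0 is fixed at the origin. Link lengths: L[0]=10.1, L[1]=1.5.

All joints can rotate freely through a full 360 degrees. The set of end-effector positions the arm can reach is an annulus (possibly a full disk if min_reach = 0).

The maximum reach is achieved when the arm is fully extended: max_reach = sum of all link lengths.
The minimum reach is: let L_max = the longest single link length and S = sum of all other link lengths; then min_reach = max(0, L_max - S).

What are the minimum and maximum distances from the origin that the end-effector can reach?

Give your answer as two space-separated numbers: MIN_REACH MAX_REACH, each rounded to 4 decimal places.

Link lengths: [10.1, 1.5]
max_reach = 10.1 + 1.5 = 11.6
L_max = max([10.1, 1.5]) = 10.1
S (sum of others) = 11.6 - 10.1 = 1.5
min_reach = max(0, 10.1 - 1.5) = max(0, 8.6) = 8.6

Answer: 8.6000 11.6000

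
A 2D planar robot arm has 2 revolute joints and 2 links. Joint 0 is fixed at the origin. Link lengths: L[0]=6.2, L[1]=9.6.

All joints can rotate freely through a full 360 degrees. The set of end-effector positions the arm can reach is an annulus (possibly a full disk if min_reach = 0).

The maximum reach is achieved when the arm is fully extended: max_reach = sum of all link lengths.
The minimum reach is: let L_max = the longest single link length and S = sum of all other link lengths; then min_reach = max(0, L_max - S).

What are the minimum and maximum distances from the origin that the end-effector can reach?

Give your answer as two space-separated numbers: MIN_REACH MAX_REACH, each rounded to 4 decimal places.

Link lengths: [6.2, 9.6]
max_reach = 6.2 + 9.6 = 15.8
L_max = max([6.2, 9.6]) = 9.6
S (sum of others) = 15.8 - 9.6 = 6.2
min_reach = max(0, 9.6 - 6.2) = max(0, 3.4) = 3.4

Answer: 3.4000 15.8000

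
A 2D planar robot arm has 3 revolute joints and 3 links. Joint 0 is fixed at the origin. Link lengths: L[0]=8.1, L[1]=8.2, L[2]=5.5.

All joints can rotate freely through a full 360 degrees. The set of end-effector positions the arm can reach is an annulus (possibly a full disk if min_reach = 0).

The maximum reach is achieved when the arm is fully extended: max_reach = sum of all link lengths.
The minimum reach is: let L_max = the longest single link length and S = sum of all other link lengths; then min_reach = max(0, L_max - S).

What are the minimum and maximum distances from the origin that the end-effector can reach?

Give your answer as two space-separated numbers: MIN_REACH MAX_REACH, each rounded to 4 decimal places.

Answer: 0.0000 21.8000

Derivation:
Link lengths: [8.1, 8.2, 5.5]
max_reach = 8.1 + 8.2 + 5.5 = 21.8
L_max = max([8.1, 8.2, 5.5]) = 8.2
S (sum of others) = 21.8 - 8.2 = 13.6
min_reach = max(0, 8.2 - 13.6) = max(0, -5.4) = 0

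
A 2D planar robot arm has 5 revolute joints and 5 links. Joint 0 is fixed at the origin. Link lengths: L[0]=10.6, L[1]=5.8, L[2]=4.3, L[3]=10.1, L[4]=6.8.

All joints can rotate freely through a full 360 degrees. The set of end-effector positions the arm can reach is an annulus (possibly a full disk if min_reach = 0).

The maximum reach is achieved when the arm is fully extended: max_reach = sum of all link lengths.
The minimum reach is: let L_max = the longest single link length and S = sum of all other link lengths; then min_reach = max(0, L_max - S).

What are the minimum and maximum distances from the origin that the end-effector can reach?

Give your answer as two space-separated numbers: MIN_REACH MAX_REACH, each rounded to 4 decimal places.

Answer: 0.0000 37.6000

Derivation:
Link lengths: [10.6, 5.8, 4.3, 10.1, 6.8]
max_reach = 10.6 + 5.8 + 4.3 + 10.1 + 6.8 = 37.6
L_max = max([10.6, 5.8, 4.3, 10.1, 6.8]) = 10.6
S (sum of others) = 37.6 - 10.6 = 27
min_reach = max(0, 10.6 - 27) = max(0, -16.4) = 0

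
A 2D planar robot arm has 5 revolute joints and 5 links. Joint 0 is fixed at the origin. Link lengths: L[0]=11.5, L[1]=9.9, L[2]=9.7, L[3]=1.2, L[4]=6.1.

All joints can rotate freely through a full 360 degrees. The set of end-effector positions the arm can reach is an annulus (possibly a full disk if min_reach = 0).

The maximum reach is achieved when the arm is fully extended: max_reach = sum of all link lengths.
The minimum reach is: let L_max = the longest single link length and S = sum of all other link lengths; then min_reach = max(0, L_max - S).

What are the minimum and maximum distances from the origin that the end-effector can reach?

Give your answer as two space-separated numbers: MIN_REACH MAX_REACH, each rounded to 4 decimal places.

Answer: 0.0000 38.4000

Derivation:
Link lengths: [11.5, 9.9, 9.7, 1.2, 6.1]
max_reach = 11.5 + 9.9 + 9.7 + 1.2 + 6.1 = 38.4
L_max = max([11.5, 9.9, 9.7, 1.2, 6.1]) = 11.5
S (sum of others) = 38.4 - 11.5 = 26.9
min_reach = max(0, 11.5 - 26.9) = max(0, -15.4) = 0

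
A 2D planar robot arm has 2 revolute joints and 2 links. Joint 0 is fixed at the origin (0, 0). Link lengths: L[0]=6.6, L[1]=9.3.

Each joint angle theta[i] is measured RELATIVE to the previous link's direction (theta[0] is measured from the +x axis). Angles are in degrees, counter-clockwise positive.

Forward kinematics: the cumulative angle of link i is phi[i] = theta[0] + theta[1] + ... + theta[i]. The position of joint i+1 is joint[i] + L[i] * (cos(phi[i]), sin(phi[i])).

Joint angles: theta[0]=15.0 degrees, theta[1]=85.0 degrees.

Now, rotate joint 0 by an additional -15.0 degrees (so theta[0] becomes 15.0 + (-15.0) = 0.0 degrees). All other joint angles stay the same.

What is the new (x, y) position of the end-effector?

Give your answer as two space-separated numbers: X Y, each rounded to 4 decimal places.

joint[0] = (0.0000, 0.0000)  (base)
link 0: phi[0] = 0 = 0 deg
  cos(0 deg) = 1.0000, sin(0 deg) = 0.0000
  joint[1] = (0.0000, 0.0000) + 6.6 * (1.0000, 0.0000) = (0.0000 + 6.6000, 0.0000 + 0.0000) = (6.6000, 0.0000)
link 1: phi[1] = 0 + 85 = 85 deg
  cos(85 deg) = 0.0872, sin(85 deg) = 0.9962
  joint[2] = (6.6000, 0.0000) + 9.3 * (0.0872, 0.9962) = (6.6000 + 0.8105, 0.0000 + 9.2646) = (7.4105, 9.2646)
End effector: (7.4105, 9.2646)

Answer: 7.4105 9.2646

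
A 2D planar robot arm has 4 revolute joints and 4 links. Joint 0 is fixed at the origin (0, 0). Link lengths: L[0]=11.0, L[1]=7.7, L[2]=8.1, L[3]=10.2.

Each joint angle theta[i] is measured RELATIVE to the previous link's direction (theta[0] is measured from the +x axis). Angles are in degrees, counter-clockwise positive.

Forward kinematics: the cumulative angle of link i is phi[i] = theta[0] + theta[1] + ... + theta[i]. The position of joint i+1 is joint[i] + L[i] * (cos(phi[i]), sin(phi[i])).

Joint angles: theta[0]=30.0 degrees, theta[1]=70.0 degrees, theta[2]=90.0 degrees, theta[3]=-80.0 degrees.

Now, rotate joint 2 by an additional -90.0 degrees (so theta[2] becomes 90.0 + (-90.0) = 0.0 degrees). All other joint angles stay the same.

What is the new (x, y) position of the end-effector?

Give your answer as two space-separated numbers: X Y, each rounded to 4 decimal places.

joint[0] = (0.0000, 0.0000)  (base)
link 0: phi[0] = 30 = 30 deg
  cos(30 deg) = 0.8660, sin(30 deg) = 0.5000
  joint[1] = (0.0000, 0.0000) + 11 * (0.8660, 0.5000) = (0.0000 + 9.5263, 0.0000 + 5.5000) = (9.5263, 5.5000)
link 1: phi[1] = 30 + 70 = 100 deg
  cos(100 deg) = -0.1736, sin(100 deg) = 0.9848
  joint[2] = (9.5263, 5.5000) + 7.7 * (-0.1736, 0.9848) = (9.5263 + -1.3371, 5.5000 + 7.5830) = (8.1892, 13.0830)
link 2: phi[2] = 30 + 70 + 0 = 100 deg
  cos(100 deg) = -0.1736, sin(100 deg) = 0.9848
  joint[3] = (8.1892, 13.0830) + 8.1 * (-0.1736, 0.9848) = (8.1892 + -1.4066, 13.0830 + 7.9769) = (6.7826, 21.0600)
link 3: phi[3] = 30 + 70 + 0 + -80 = 20 deg
  cos(20 deg) = 0.9397, sin(20 deg) = 0.3420
  joint[4] = (6.7826, 21.0600) + 10.2 * (0.9397, 0.3420) = (6.7826 + 9.5849, 21.0600 + 3.4886) = (16.3675, 24.5486)
End effector: (16.3675, 24.5486)

Answer: 16.3675 24.5486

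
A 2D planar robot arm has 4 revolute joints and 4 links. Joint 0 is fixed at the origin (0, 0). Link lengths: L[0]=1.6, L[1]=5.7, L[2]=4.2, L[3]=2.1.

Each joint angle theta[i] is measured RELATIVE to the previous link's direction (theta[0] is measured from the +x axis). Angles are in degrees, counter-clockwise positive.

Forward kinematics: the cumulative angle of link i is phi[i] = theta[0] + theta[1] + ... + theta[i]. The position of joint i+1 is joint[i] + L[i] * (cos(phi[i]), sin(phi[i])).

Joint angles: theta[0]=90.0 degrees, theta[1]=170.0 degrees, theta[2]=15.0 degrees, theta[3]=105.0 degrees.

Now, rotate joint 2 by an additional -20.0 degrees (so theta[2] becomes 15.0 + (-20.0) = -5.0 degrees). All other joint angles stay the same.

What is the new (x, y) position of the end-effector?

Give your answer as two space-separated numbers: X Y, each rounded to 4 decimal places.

Answer: 0.0232 -8.0703

Derivation:
joint[0] = (0.0000, 0.0000)  (base)
link 0: phi[0] = 90 = 90 deg
  cos(90 deg) = 0.0000, sin(90 deg) = 1.0000
  joint[1] = (0.0000, 0.0000) + 1.6 * (0.0000, 1.0000) = (0.0000 + 0.0000, 0.0000 + 1.6000) = (0.0000, 1.6000)
link 1: phi[1] = 90 + 170 = 260 deg
  cos(260 deg) = -0.1736, sin(260 deg) = -0.9848
  joint[2] = (0.0000, 1.6000) + 5.7 * (-0.1736, -0.9848) = (0.0000 + -0.9898, 1.6000 + -5.6134) = (-0.9898, -4.0134)
link 2: phi[2] = 90 + 170 + -5 = 255 deg
  cos(255 deg) = -0.2588, sin(255 deg) = -0.9659
  joint[3] = (-0.9898, -4.0134) + 4.2 * (-0.2588, -0.9659) = (-0.9898 + -1.0870, -4.0134 + -4.0569) = (-2.0768, -8.0703)
link 3: phi[3] = 90 + 170 + -5 + 105 = 360 deg
  cos(360 deg) = 1.0000, sin(360 deg) = -0.0000
  joint[4] = (-2.0768, -8.0703) + 2.1 * (1.0000, -0.0000) = (-2.0768 + 2.1000, -8.0703 + -0.0000) = (0.0232, -8.0703)
End effector: (0.0232, -8.0703)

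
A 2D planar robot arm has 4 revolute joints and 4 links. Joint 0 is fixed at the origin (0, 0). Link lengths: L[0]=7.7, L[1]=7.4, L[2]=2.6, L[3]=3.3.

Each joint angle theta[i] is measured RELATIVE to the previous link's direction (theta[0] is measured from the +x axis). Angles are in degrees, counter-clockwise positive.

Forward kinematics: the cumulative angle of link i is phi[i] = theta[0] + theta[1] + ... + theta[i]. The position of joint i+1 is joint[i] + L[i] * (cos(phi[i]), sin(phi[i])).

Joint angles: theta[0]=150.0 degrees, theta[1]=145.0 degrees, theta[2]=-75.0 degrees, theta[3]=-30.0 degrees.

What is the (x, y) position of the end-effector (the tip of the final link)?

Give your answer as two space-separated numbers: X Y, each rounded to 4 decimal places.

joint[0] = (0.0000, 0.0000)  (base)
link 0: phi[0] = 150 = 150 deg
  cos(150 deg) = -0.8660, sin(150 deg) = 0.5000
  joint[1] = (0.0000, 0.0000) + 7.7 * (-0.8660, 0.5000) = (0.0000 + -6.6684, 0.0000 + 3.8500) = (-6.6684, 3.8500)
link 1: phi[1] = 150 + 145 = 295 deg
  cos(295 deg) = 0.4226, sin(295 deg) = -0.9063
  joint[2] = (-6.6684, 3.8500) + 7.4 * (0.4226, -0.9063) = (-6.6684 + 3.1274, 3.8500 + -6.7067) = (-3.5410, -2.8567)
link 2: phi[2] = 150 + 145 + -75 = 220 deg
  cos(220 deg) = -0.7660, sin(220 deg) = -0.6428
  joint[3] = (-3.5410, -2.8567) + 2.6 * (-0.7660, -0.6428) = (-3.5410 + -1.9917, -2.8567 + -1.6712) = (-5.5327, -4.5279)
link 3: phi[3] = 150 + 145 + -75 + -30 = 190 deg
  cos(190 deg) = -0.9848, sin(190 deg) = -0.1736
  joint[4] = (-5.5327, -4.5279) + 3.3 * (-0.9848, -0.1736) = (-5.5327 + -3.2499, -4.5279 + -0.5730) = (-8.7826, -5.1010)
End effector: (-8.7826, -5.1010)

Answer: -8.7826 -5.1010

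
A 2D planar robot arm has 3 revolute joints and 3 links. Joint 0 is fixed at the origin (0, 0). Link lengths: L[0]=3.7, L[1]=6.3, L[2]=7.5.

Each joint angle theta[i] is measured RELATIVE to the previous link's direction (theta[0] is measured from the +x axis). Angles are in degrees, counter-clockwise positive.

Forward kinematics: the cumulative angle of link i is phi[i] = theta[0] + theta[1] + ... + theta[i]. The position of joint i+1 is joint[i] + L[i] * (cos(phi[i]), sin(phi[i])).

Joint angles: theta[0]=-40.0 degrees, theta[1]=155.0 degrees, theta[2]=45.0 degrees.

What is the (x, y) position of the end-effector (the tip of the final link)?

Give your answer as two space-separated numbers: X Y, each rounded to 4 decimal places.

Answer: -6.8758 5.8966

Derivation:
joint[0] = (0.0000, 0.0000)  (base)
link 0: phi[0] = -40 = -40 deg
  cos(-40 deg) = 0.7660, sin(-40 deg) = -0.6428
  joint[1] = (0.0000, 0.0000) + 3.7 * (0.7660, -0.6428) = (0.0000 + 2.8344, 0.0000 + -2.3783) = (2.8344, -2.3783)
link 1: phi[1] = -40 + 155 = 115 deg
  cos(115 deg) = -0.4226, sin(115 deg) = 0.9063
  joint[2] = (2.8344, -2.3783) + 6.3 * (-0.4226, 0.9063) = (2.8344 + -2.6625, -2.3783 + 5.7097) = (0.1719, 3.3314)
link 2: phi[2] = -40 + 155 + 45 = 160 deg
  cos(160 deg) = -0.9397, sin(160 deg) = 0.3420
  joint[3] = (0.1719, 3.3314) + 7.5 * (-0.9397, 0.3420) = (0.1719 + -7.0477, 3.3314 + 2.5652) = (-6.8758, 5.8966)
End effector: (-6.8758, 5.8966)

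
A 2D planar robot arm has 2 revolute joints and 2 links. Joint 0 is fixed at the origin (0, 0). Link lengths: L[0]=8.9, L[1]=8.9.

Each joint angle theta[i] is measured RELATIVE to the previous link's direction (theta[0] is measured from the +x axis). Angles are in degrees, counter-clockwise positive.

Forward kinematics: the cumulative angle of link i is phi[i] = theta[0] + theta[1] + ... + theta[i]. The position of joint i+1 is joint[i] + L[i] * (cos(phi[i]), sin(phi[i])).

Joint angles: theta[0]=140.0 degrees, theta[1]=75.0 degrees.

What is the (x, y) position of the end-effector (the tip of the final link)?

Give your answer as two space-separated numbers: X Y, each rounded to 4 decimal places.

joint[0] = (0.0000, 0.0000)  (base)
link 0: phi[0] = 140 = 140 deg
  cos(140 deg) = -0.7660, sin(140 deg) = 0.6428
  joint[1] = (0.0000, 0.0000) + 8.9 * (-0.7660, 0.6428) = (0.0000 + -6.8178, 0.0000 + 5.7208) = (-6.8178, 5.7208)
link 1: phi[1] = 140 + 75 = 215 deg
  cos(215 deg) = -0.8192, sin(215 deg) = -0.5736
  joint[2] = (-6.8178, 5.7208) + 8.9 * (-0.8192, -0.5736) = (-6.8178 + -7.2905, 5.7208 + -5.1048) = (-14.1082, 0.6160)
End effector: (-14.1082, 0.6160)

Answer: -14.1082 0.6160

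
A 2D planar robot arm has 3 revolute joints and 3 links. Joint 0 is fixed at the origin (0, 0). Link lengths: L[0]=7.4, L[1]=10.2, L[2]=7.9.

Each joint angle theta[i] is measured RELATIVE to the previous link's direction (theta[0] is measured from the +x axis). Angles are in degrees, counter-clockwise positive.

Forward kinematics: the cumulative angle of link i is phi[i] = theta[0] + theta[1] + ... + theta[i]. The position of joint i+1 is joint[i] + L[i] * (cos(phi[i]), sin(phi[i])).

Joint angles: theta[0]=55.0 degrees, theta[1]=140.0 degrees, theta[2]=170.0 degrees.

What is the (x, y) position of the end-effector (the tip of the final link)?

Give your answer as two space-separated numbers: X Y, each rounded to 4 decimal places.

Answer: 2.2620 4.1103

Derivation:
joint[0] = (0.0000, 0.0000)  (base)
link 0: phi[0] = 55 = 55 deg
  cos(55 deg) = 0.5736, sin(55 deg) = 0.8192
  joint[1] = (0.0000, 0.0000) + 7.4 * (0.5736, 0.8192) = (0.0000 + 4.2445, 0.0000 + 6.0617) = (4.2445, 6.0617)
link 1: phi[1] = 55 + 140 = 195 deg
  cos(195 deg) = -0.9659, sin(195 deg) = -0.2588
  joint[2] = (4.2445, 6.0617) + 10.2 * (-0.9659, -0.2588) = (4.2445 + -9.8524, 6.0617 + -2.6400) = (-5.6080, 3.4218)
link 2: phi[2] = 55 + 140 + 170 = 365 deg
  cos(365 deg) = 0.9962, sin(365 deg) = 0.0872
  joint[3] = (-5.6080, 3.4218) + 7.9 * (0.9962, 0.0872) = (-5.6080 + 7.8699, 3.4218 + 0.6885) = (2.2620, 4.1103)
End effector: (2.2620, 4.1103)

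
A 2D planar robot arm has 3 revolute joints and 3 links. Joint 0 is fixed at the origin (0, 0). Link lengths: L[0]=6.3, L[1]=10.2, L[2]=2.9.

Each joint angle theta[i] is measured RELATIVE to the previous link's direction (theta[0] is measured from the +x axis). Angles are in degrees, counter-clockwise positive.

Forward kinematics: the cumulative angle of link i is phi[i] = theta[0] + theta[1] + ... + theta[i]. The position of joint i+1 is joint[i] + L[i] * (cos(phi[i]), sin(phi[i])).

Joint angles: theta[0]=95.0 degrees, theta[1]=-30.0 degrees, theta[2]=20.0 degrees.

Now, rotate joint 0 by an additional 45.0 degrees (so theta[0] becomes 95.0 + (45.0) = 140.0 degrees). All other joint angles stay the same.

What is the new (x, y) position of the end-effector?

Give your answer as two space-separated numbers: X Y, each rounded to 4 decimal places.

joint[0] = (0.0000, 0.0000)  (base)
link 0: phi[0] = 140 = 140 deg
  cos(140 deg) = -0.7660, sin(140 deg) = 0.6428
  joint[1] = (0.0000, 0.0000) + 6.3 * (-0.7660, 0.6428) = (0.0000 + -4.8261, 0.0000 + 4.0496) = (-4.8261, 4.0496)
link 1: phi[1] = 140 + -30 = 110 deg
  cos(110 deg) = -0.3420, sin(110 deg) = 0.9397
  joint[2] = (-4.8261, 4.0496) + 10.2 * (-0.3420, 0.9397) = (-4.8261 + -3.4886, 4.0496 + 9.5849) = (-8.3147, 13.6344)
link 2: phi[2] = 140 + -30 + 20 = 130 deg
  cos(130 deg) = -0.6428, sin(130 deg) = 0.7660
  joint[3] = (-8.3147, 13.6344) + 2.9 * (-0.6428, 0.7660) = (-8.3147 + -1.8641, 13.6344 + 2.2215) = (-10.1788, 15.8560)
End effector: (-10.1788, 15.8560)

Answer: -10.1788 15.8560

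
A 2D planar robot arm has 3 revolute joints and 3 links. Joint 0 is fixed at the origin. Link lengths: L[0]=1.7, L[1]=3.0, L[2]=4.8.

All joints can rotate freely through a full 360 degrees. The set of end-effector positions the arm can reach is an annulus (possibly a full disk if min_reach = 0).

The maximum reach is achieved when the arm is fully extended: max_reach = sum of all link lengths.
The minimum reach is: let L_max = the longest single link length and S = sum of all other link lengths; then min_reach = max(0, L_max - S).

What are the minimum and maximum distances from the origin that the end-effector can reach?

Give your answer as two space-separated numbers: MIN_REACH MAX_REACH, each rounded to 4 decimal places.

Link lengths: [1.7, 3.0, 4.8]
max_reach = 1.7 + 3 + 4.8 = 9.5
L_max = max([1.7, 3.0, 4.8]) = 4.8
S (sum of others) = 9.5 - 4.8 = 4.7
min_reach = max(0, 4.8 - 4.7) = max(0, 0.1) = 0.1

Answer: 0.1000 9.5000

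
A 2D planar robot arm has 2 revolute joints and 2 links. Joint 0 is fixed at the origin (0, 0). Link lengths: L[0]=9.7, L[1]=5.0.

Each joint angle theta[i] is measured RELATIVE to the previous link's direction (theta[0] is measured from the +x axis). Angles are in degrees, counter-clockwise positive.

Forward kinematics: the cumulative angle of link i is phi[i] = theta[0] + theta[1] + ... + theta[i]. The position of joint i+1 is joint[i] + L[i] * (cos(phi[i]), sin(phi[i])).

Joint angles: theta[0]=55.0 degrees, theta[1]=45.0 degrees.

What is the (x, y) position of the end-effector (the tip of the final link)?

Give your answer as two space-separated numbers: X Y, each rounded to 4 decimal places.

joint[0] = (0.0000, 0.0000)  (base)
link 0: phi[0] = 55 = 55 deg
  cos(55 deg) = 0.5736, sin(55 deg) = 0.8192
  joint[1] = (0.0000, 0.0000) + 9.7 * (0.5736, 0.8192) = (0.0000 + 5.5637, 0.0000 + 7.9458) = (5.5637, 7.9458)
link 1: phi[1] = 55 + 45 = 100 deg
  cos(100 deg) = -0.1736, sin(100 deg) = 0.9848
  joint[2] = (5.5637, 7.9458) + 5 * (-0.1736, 0.9848) = (5.5637 + -0.8682, 7.9458 + 4.9240) = (4.6955, 12.8698)
End effector: (4.6955, 12.8698)

Answer: 4.6955 12.8698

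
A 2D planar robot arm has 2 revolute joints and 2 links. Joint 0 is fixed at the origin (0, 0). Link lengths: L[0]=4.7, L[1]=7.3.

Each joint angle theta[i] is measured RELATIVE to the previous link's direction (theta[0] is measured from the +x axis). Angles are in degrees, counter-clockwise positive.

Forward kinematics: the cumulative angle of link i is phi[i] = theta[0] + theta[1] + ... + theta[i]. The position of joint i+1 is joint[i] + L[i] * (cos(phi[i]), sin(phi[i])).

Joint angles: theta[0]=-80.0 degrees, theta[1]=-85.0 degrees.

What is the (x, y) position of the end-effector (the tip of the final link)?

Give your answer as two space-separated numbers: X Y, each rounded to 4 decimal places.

Answer: -6.2351 -6.5180

Derivation:
joint[0] = (0.0000, 0.0000)  (base)
link 0: phi[0] = -80 = -80 deg
  cos(-80 deg) = 0.1736, sin(-80 deg) = -0.9848
  joint[1] = (0.0000, 0.0000) + 4.7 * (0.1736, -0.9848) = (0.0000 + 0.8161, 0.0000 + -4.6286) = (0.8161, -4.6286)
link 1: phi[1] = -80 + -85 = -165 deg
  cos(-165 deg) = -0.9659, sin(-165 deg) = -0.2588
  joint[2] = (0.8161, -4.6286) + 7.3 * (-0.9659, -0.2588) = (0.8161 + -7.0513, -4.6286 + -1.8894) = (-6.2351, -6.5180)
End effector: (-6.2351, -6.5180)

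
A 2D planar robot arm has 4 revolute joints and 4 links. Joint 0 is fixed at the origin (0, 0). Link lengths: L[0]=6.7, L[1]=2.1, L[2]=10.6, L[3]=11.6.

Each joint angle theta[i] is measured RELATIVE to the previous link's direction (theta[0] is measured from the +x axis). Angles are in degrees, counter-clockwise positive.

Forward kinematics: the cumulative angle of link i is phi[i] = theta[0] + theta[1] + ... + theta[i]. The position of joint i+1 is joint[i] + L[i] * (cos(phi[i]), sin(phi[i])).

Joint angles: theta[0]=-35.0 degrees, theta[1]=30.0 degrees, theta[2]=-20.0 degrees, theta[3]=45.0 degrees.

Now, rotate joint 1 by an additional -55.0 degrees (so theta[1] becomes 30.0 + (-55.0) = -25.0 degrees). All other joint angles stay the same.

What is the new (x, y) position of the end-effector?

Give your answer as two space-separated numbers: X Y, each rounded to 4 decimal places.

joint[0] = (0.0000, 0.0000)  (base)
link 0: phi[0] = -35 = -35 deg
  cos(-35 deg) = 0.8192, sin(-35 deg) = -0.5736
  joint[1] = (0.0000, 0.0000) + 6.7 * (0.8192, -0.5736) = (0.0000 + 5.4883, 0.0000 + -3.8430) = (5.4883, -3.8430)
link 1: phi[1] = -35 + -25 = -60 deg
  cos(-60 deg) = 0.5000, sin(-60 deg) = -0.8660
  joint[2] = (5.4883, -3.8430) + 2.1 * (0.5000, -0.8660) = (5.4883 + 1.0500, -3.8430 + -1.8187) = (6.5383, -5.6616)
link 2: phi[2] = -35 + -25 + -20 = -80 deg
  cos(-80 deg) = 0.1736, sin(-80 deg) = -0.9848
  joint[3] = (6.5383, -5.6616) + 10.6 * (0.1736, -0.9848) = (6.5383 + 1.8407, -5.6616 + -10.4390) = (8.3790, -16.1006)
link 3: phi[3] = -35 + -25 + -20 + 45 = -35 deg
  cos(-35 deg) = 0.8192, sin(-35 deg) = -0.5736
  joint[4] = (8.3790, -16.1006) + 11.6 * (0.8192, -0.5736) = (8.3790 + 9.5022, -16.1006 + -6.6535) = (17.8812, -22.7541)
End effector: (17.8812, -22.7541)

Answer: 17.8812 -22.7541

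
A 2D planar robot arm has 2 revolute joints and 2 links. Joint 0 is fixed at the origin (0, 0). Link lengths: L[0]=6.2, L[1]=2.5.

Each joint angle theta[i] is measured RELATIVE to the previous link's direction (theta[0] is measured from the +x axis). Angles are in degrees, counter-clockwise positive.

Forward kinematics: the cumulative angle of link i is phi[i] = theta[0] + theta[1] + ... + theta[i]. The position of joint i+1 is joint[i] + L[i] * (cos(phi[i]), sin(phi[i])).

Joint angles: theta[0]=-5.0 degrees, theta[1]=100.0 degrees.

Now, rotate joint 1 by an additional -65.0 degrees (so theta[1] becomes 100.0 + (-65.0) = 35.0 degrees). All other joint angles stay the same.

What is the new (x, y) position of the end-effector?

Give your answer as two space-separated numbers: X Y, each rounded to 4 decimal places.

Answer: 8.3415 0.7096

Derivation:
joint[0] = (0.0000, 0.0000)  (base)
link 0: phi[0] = -5 = -5 deg
  cos(-5 deg) = 0.9962, sin(-5 deg) = -0.0872
  joint[1] = (0.0000, 0.0000) + 6.2 * (0.9962, -0.0872) = (0.0000 + 6.1764, 0.0000 + -0.5404) = (6.1764, -0.5404)
link 1: phi[1] = -5 + 35 = 30 deg
  cos(30 deg) = 0.8660, sin(30 deg) = 0.5000
  joint[2] = (6.1764, -0.5404) + 2.5 * (0.8660, 0.5000) = (6.1764 + 2.1651, -0.5404 + 1.2500) = (8.3415, 0.7096)
End effector: (8.3415, 0.7096)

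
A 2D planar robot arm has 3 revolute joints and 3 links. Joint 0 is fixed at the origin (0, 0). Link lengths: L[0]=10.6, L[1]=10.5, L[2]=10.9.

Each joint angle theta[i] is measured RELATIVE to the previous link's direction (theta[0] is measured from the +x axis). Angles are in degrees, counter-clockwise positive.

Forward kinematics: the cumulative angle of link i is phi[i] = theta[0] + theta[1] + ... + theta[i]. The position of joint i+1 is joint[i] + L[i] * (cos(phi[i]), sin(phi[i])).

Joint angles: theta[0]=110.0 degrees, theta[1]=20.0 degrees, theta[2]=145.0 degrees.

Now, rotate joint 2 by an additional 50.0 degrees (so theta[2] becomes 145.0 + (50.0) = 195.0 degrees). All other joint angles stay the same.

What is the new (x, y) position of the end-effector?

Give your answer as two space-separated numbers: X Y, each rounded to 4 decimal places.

joint[0] = (0.0000, 0.0000)  (base)
link 0: phi[0] = 110 = 110 deg
  cos(110 deg) = -0.3420, sin(110 deg) = 0.9397
  joint[1] = (0.0000, 0.0000) + 10.6 * (-0.3420, 0.9397) = (0.0000 + -3.6254, 0.0000 + 9.9607) = (-3.6254, 9.9607)
link 1: phi[1] = 110 + 20 = 130 deg
  cos(130 deg) = -0.6428, sin(130 deg) = 0.7660
  joint[2] = (-3.6254, 9.9607) + 10.5 * (-0.6428, 0.7660) = (-3.6254 + -6.7493, 9.9607 + 8.0435) = (-10.3747, 18.0042)
link 2: phi[2] = 110 + 20 + 195 = 325 deg
  cos(325 deg) = 0.8192, sin(325 deg) = -0.5736
  joint[3] = (-10.3747, 18.0042) + 10.9 * (0.8192, -0.5736) = (-10.3747 + 8.9288, 18.0042 + -6.2520) = (-1.4459, 11.7522)
End effector: (-1.4459, 11.7522)

Answer: -1.4459 11.7522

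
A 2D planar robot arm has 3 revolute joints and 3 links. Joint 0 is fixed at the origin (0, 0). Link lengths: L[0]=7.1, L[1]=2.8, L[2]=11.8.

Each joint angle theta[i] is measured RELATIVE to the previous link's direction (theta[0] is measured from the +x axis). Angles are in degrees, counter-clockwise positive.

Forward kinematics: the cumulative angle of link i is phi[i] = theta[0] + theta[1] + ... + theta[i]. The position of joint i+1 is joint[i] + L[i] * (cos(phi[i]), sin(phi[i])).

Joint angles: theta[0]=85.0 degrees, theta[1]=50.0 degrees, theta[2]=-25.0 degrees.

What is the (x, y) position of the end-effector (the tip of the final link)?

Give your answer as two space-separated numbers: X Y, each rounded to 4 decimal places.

Answer: -5.3969 20.1413

Derivation:
joint[0] = (0.0000, 0.0000)  (base)
link 0: phi[0] = 85 = 85 deg
  cos(85 deg) = 0.0872, sin(85 deg) = 0.9962
  joint[1] = (0.0000, 0.0000) + 7.1 * (0.0872, 0.9962) = (0.0000 + 0.6188, 0.0000 + 7.0730) = (0.6188, 7.0730)
link 1: phi[1] = 85 + 50 = 135 deg
  cos(135 deg) = -0.7071, sin(135 deg) = 0.7071
  joint[2] = (0.6188, 7.0730) + 2.8 * (-0.7071, 0.7071) = (0.6188 + -1.9799, 7.0730 + 1.9799) = (-1.3611, 9.0529)
link 2: phi[2] = 85 + 50 + -25 = 110 deg
  cos(110 deg) = -0.3420, sin(110 deg) = 0.9397
  joint[3] = (-1.3611, 9.0529) + 11.8 * (-0.3420, 0.9397) = (-1.3611 + -4.0358, 9.0529 + 11.0884) = (-5.3969, 20.1413)
End effector: (-5.3969, 20.1413)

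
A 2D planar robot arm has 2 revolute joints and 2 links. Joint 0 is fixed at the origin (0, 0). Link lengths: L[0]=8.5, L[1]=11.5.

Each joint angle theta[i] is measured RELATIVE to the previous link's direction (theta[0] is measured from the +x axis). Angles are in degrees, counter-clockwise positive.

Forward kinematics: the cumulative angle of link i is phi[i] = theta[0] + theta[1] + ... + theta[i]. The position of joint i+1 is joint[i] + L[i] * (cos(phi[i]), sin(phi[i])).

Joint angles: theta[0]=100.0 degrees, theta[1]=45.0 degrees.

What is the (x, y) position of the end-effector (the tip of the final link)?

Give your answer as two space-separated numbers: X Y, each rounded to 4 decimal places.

Answer: -10.8963 14.9670

Derivation:
joint[0] = (0.0000, 0.0000)  (base)
link 0: phi[0] = 100 = 100 deg
  cos(100 deg) = -0.1736, sin(100 deg) = 0.9848
  joint[1] = (0.0000, 0.0000) + 8.5 * (-0.1736, 0.9848) = (0.0000 + -1.4760, 0.0000 + 8.3709) = (-1.4760, 8.3709)
link 1: phi[1] = 100 + 45 = 145 deg
  cos(145 deg) = -0.8192, sin(145 deg) = 0.5736
  joint[2] = (-1.4760, 8.3709) + 11.5 * (-0.8192, 0.5736) = (-1.4760 + -9.4202, 8.3709 + 6.5961) = (-10.8963, 14.9670)
End effector: (-10.8963, 14.9670)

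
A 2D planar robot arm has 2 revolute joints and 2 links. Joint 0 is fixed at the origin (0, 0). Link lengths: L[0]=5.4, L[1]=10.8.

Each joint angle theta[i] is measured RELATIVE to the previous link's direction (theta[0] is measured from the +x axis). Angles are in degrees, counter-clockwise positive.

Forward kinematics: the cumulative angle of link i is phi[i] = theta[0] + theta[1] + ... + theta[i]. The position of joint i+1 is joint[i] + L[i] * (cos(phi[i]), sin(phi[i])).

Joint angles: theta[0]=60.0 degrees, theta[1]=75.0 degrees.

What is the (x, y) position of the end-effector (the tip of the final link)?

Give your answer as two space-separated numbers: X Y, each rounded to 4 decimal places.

joint[0] = (0.0000, 0.0000)  (base)
link 0: phi[0] = 60 = 60 deg
  cos(60 deg) = 0.5000, sin(60 deg) = 0.8660
  joint[1] = (0.0000, 0.0000) + 5.4 * (0.5000, 0.8660) = (0.0000 + 2.7000, 0.0000 + 4.6765) = (2.7000, 4.6765)
link 1: phi[1] = 60 + 75 = 135 deg
  cos(135 deg) = -0.7071, sin(135 deg) = 0.7071
  joint[2] = (2.7000, 4.6765) + 10.8 * (-0.7071, 0.7071) = (2.7000 + -7.6368, 4.6765 + 7.6368) = (-4.9368, 12.3133)
End effector: (-4.9368, 12.3133)

Answer: -4.9368 12.3133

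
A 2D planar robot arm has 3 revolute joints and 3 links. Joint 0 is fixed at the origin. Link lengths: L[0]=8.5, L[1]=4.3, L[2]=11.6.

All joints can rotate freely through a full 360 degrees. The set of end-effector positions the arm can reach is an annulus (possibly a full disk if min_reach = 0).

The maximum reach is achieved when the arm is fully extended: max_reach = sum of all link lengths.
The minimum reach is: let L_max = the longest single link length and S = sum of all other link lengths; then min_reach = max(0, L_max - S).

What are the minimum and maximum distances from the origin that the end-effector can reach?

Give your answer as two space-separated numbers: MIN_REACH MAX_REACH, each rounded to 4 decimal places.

Answer: 0.0000 24.4000

Derivation:
Link lengths: [8.5, 4.3, 11.6]
max_reach = 8.5 + 4.3 + 11.6 = 24.4
L_max = max([8.5, 4.3, 11.6]) = 11.6
S (sum of others) = 24.4 - 11.6 = 12.8
min_reach = max(0, 11.6 - 12.8) = max(0, -1.2) = 0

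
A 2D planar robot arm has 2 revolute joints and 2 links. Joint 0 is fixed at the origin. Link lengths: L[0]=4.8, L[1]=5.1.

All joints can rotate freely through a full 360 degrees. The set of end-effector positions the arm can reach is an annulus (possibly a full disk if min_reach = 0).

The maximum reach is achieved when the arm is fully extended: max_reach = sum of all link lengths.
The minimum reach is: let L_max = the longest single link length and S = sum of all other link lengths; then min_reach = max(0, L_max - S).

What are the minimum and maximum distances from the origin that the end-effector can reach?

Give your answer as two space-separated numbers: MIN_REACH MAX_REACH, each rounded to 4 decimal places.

Link lengths: [4.8, 5.1]
max_reach = 4.8 + 5.1 = 9.9
L_max = max([4.8, 5.1]) = 5.1
S (sum of others) = 9.9 - 5.1 = 4.8
min_reach = max(0, 5.1 - 4.8) = max(0, 0.3) = 0.3

Answer: 0.3000 9.9000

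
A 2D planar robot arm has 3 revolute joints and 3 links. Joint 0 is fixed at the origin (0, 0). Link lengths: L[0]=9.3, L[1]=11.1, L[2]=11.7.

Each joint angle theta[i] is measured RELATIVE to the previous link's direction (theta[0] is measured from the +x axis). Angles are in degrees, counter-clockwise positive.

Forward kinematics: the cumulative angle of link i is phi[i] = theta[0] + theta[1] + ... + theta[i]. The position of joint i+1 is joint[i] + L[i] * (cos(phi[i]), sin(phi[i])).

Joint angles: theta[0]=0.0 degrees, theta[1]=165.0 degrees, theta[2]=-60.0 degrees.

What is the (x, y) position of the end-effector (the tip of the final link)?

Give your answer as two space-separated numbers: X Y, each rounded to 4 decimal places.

joint[0] = (0.0000, 0.0000)  (base)
link 0: phi[0] = 0 = 0 deg
  cos(0 deg) = 1.0000, sin(0 deg) = 0.0000
  joint[1] = (0.0000, 0.0000) + 9.3 * (1.0000, 0.0000) = (0.0000 + 9.3000, 0.0000 + 0.0000) = (9.3000, 0.0000)
link 1: phi[1] = 0 + 165 = 165 deg
  cos(165 deg) = -0.9659, sin(165 deg) = 0.2588
  joint[2] = (9.3000, 0.0000) + 11.1 * (-0.9659, 0.2588) = (9.3000 + -10.7218, 0.0000 + 2.8729) = (-1.4218, 2.8729)
link 2: phi[2] = 0 + 165 + -60 = 105 deg
  cos(105 deg) = -0.2588, sin(105 deg) = 0.9659
  joint[3] = (-1.4218, 2.8729) + 11.7 * (-0.2588, 0.9659) = (-1.4218 + -3.0282, 2.8729 + 11.3013) = (-4.4500, 14.1742)
End effector: (-4.4500, 14.1742)

Answer: -4.4500 14.1742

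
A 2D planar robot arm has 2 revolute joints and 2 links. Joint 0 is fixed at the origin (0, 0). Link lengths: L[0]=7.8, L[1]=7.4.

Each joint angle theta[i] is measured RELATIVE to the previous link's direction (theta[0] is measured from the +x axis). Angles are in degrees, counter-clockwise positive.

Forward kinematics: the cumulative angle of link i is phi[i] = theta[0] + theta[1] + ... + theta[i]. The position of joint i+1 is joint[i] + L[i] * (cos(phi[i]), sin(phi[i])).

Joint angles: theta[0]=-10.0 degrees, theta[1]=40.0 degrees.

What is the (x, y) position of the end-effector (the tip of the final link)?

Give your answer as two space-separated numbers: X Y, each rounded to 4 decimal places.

Answer: 14.0901 2.3455

Derivation:
joint[0] = (0.0000, 0.0000)  (base)
link 0: phi[0] = -10 = -10 deg
  cos(-10 deg) = 0.9848, sin(-10 deg) = -0.1736
  joint[1] = (0.0000, 0.0000) + 7.8 * (0.9848, -0.1736) = (0.0000 + 7.6815, 0.0000 + -1.3545) = (7.6815, -1.3545)
link 1: phi[1] = -10 + 40 = 30 deg
  cos(30 deg) = 0.8660, sin(30 deg) = 0.5000
  joint[2] = (7.6815, -1.3545) + 7.4 * (0.8660, 0.5000) = (7.6815 + 6.4086, -1.3545 + 3.7000) = (14.0901, 2.3455)
End effector: (14.0901, 2.3455)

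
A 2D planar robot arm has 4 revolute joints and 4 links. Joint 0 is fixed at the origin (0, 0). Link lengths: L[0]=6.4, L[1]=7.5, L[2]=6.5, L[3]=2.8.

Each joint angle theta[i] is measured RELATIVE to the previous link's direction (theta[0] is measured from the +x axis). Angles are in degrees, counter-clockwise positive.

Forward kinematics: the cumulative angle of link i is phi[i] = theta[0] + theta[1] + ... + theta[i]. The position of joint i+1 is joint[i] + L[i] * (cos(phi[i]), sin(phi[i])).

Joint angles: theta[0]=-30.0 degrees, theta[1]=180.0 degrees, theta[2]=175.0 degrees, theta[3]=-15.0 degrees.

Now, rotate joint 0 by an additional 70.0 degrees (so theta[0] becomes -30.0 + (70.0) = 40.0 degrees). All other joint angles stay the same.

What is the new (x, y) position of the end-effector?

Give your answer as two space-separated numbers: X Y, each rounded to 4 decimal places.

joint[0] = (0.0000, 0.0000)  (base)
link 0: phi[0] = 40 = 40 deg
  cos(40 deg) = 0.7660, sin(40 deg) = 0.6428
  joint[1] = (0.0000, 0.0000) + 6.4 * (0.7660, 0.6428) = (0.0000 + 4.9027, 0.0000 + 4.1138) = (4.9027, 4.1138)
link 1: phi[1] = 40 + 180 = 220 deg
  cos(220 deg) = -0.7660, sin(220 deg) = -0.6428
  joint[2] = (4.9027, 4.1138) + 7.5 * (-0.7660, -0.6428) = (4.9027 + -5.7453, 4.1138 + -4.8209) = (-0.8426, -0.7071)
link 2: phi[2] = 40 + 180 + 175 = 395 deg
  cos(395 deg) = 0.8192, sin(395 deg) = 0.5736
  joint[3] = (-0.8426, -0.7071) + 6.5 * (0.8192, 0.5736) = (-0.8426 + 5.3245, -0.7071 + 3.7282) = (4.4818, 3.0212)
link 3: phi[3] = 40 + 180 + 175 + -15 = 380 deg
  cos(380 deg) = 0.9397, sin(380 deg) = 0.3420
  joint[4] = (4.4818, 3.0212) + 2.8 * (0.9397, 0.3420) = (4.4818 + 2.6311, 3.0212 + 0.9577) = (7.1130, 3.9788)
End effector: (7.1130, 3.9788)

Answer: 7.1130 3.9788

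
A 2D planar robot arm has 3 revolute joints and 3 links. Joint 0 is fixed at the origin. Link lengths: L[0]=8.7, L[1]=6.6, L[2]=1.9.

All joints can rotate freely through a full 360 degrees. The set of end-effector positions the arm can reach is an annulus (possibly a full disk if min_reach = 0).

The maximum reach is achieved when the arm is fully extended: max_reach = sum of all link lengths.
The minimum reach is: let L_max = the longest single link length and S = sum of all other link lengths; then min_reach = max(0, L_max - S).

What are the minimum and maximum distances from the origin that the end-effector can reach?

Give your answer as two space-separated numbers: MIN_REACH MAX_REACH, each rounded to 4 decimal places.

Link lengths: [8.7, 6.6, 1.9]
max_reach = 8.7 + 6.6 + 1.9 = 17.2
L_max = max([8.7, 6.6, 1.9]) = 8.7
S (sum of others) = 17.2 - 8.7 = 8.5
min_reach = max(0, 8.7 - 8.5) = max(0, 0.2) = 0.2

Answer: 0.2000 17.2000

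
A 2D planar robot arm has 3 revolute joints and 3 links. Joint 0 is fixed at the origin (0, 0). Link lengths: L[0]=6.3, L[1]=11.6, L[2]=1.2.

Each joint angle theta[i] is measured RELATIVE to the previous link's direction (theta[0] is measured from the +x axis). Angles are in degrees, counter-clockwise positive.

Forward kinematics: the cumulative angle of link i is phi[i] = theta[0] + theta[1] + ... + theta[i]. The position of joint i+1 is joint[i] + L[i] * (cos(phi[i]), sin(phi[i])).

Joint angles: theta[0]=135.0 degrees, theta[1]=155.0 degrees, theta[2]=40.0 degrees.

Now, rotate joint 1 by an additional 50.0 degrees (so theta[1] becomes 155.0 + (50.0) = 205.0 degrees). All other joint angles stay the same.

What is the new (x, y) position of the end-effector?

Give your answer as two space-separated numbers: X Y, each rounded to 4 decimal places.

joint[0] = (0.0000, 0.0000)  (base)
link 0: phi[0] = 135 = 135 deg
  cos(135 deg) = -0.7071, sin(135 deg) = 0.7071
  joint[1] = (0.0000, 0.0000) + 6.3 * (-0.7071, 0.7071) = (0.0000 + -4.4548, 0.0000 + 4.4548) = (-4.4548, 4.4548)
link 1: phi[1] = 135 + 205 = 340 deg
  cos(340 deg) = 0.9397, sin(340 deg) = -0.3420
  joint[2] = (-4.4548, 4.4548) + 11.6 * (0.9397, -0.3420) = (-4.4548 + 10.9004, 4.4548 + -3.9674) = (6.4457, 0.4873)
link 2: phi[2] = 135 + 205 + 40 = 380 deg
  cos(380 deg) = 0.9397, sin(380 deg) = 0.3420
  joint[3] = (6.4457, 0.4873) + 1.2 * (0.9397, 0.3420) = (6.4457 + 1.1276, 0.4873 + 0.4104) = (7.5733, 0.8978)
End effector: (7.5733, 0.8978)

Answer: 7.5733 0.8978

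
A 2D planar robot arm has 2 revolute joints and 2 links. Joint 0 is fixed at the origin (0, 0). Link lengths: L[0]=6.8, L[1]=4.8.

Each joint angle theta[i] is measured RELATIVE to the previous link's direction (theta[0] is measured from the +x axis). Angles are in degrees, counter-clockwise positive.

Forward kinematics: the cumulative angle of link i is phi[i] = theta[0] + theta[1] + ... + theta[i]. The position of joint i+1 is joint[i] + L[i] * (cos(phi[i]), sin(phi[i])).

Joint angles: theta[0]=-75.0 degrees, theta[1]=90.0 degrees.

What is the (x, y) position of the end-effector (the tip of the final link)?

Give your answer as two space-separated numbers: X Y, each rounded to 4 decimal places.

Answer: 6.3964 -5.3260

Derivation:
joint[0] = (0.0000, 0.0000)  (base)
link 0: phi[0] = -75 = -75 deg
  cos(-75 deg) = 0.2588, sin(-75 deg) = -0.9659
  joint[1] = (0.0000, 0.0000) + 6.8 * (0.2588, -0.9659) = (0.0000 + 1.7600, 0.0000 + -6.5683) = (1.7600, -6.5683)
link 1: phi[1] = -75 + 90 = 15 deg
  cos(15 deg) = 0.9659, sin(15 deg) = 0.2588
  joint[2] = (1.7600, -6.5683) + 4.8 * (0.9659, 0.2588) = (1.7600 + 4.6364, -6.5683 + 1.2423) = (6.3964, -5.3260)
End effector: (6.3964, -5.3260)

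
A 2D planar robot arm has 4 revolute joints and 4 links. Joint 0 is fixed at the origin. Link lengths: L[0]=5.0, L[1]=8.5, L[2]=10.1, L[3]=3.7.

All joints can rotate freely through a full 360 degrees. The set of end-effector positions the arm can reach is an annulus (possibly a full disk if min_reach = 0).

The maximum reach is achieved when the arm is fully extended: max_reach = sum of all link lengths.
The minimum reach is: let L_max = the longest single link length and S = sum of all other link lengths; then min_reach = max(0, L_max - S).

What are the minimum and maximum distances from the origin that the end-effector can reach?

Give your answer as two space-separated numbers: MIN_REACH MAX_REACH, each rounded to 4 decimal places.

Link lengths: [5.0, 8.5, 10.1, 3.7]
max_reach = 5 + 8.5 + 10.1 + 3.7 = 27.3
L_max = max([5.0, 8.5, 10.1, 3.7]) = 10.1
S (sum of others) = 27.3 - 10.1 = 17.2
min_reach = max(0, 10.1 - 17.2) = max(0, -7.1) = 0

Answer: 0.0000 27.3000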